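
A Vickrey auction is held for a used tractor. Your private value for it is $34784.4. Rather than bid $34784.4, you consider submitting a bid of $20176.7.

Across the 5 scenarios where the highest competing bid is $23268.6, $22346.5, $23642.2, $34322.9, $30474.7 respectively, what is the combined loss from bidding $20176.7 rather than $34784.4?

$39867.1

The deviation costs you only when the competing bid falls strictly between $20176.7 and $34784.4; elsewhere both bids give the same outcome.
$23268.6: truthful payoff $11515.8, deviation payoff $0 → loss $11515.8.
$22346.5: truthful payoff $12437.9, deviation payoff $0 → loss $12437.9.
$23642.2: truthful payoff $11142.2, deviation payoff $0 → loss $11142.2.
$34322.9: truthful payoff $461.5, deviation payoff $0 → loss $461.5.
$30474.7: truthful payoff $4309.7, deviation payoff $0 → loss $4309.7.
Total loss = $11515.8 + $12437.9 + $11142.2 + $461.5 + $4309.7 = $39867.1.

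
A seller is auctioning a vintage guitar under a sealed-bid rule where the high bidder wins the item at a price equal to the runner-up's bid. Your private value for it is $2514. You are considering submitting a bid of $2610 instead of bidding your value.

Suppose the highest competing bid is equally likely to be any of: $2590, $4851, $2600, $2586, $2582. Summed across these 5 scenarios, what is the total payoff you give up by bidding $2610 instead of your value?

The deviation costs you only when the competing bid falls strictly between $2514 and $2610; elsewhere both bids give the same outcome.
$2590: truthful payoff $0, deviation payoff −$76 → loss $76.
$4851: outcomes coincide → loss $0.
$2600: truthful payoff $0, deviation payoff −$86 → loss $86.
$2586: truthful payoff $0, deviation payoff −$72 → loss $72.
$2582: truthful payoff $0, deviation payoff −$68 → loss $68.
Total loss = $76 + $86 + $72 + $68 = $302.

$302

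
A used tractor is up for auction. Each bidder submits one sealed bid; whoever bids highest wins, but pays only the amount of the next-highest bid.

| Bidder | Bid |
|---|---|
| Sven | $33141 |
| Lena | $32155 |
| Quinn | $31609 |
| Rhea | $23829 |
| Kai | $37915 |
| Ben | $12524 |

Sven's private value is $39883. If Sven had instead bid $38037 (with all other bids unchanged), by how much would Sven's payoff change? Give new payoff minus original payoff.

The highest bid among the other bidders is $37915; Sven's bid doesn't change that.
Original bid $33141: Sven is not highest (top rival bid is $37915); payoff $0.
Alternative bid $38037: Sven is highest, pays the top rival bid $37915; payoff $39883 − $37915 = $1968.
Change in payoff = $1968 − ($0) = $1968.

$1968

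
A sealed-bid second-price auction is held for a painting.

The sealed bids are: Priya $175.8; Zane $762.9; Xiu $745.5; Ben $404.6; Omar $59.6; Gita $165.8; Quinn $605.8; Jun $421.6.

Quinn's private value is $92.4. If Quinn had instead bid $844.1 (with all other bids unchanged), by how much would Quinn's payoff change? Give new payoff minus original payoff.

−$670.5

The highest bid among the other bidders is $762.9; Quinn's bid doesn't change that.
Original bid $605.8: Quinn is not highest (top rival bid is $762.9); payoff $0.
Alternative bid $844.1: Quinn is highest, pays the top rival bid $762.9; payoff $92.4 − $762.9 = −$670.5.
Change in payoff = −$670.5 − ($0) = −$670.5.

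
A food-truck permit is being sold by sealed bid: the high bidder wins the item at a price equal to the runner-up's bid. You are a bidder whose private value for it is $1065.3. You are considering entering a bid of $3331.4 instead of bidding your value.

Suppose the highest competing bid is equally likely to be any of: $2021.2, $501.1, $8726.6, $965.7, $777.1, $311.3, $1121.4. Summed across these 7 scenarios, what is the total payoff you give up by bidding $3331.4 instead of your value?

The deviation costs you only when the competing bid falls strictly between $1065.3 and $3331.4; elsewhere both bids give the same outcome.
$2021.2: truthful payoff $0, deviation payoff −$955.9 → loss $955.9.
$501.1: outcomes coincide → loss $0.
$8726.6: outcomes coincide → loss $0.
$965.7: outcomes coincide → loss $0.
$777.1: outcomes coincide → loss $0.
$311.3: outcomes coincide → loss $0.
$1121.4: truthful payoff $0, deviation payoff −$56.1 → loss $56.1.
Total loss = $955.9 + $56.1 = $1012.
In a second-price auction your bid sets only whether you win, not what you pay, so bidding your true value is weakly dominant.

$1012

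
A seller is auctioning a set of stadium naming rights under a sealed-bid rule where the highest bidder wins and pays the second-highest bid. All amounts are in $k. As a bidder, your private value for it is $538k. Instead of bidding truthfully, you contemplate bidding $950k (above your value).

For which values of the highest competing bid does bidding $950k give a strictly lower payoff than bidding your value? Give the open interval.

($538k, $950k)

If the competing bid is below $538k, both bids win at the same price — no difference.
If it is above $950k, both bids lose — no difference.
If it lies strictly between $538k and $950k, bidding your value loses (payoff 0) while bidding $950k wins at a price above your value (payoff negative).
So the deviation strictly hurts on the open interval ($538k, $950k).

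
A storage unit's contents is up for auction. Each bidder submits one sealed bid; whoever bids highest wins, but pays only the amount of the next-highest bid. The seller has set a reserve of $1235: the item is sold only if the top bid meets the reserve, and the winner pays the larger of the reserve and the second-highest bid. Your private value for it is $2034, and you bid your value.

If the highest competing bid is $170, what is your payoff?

Your bid $2034 is the highest and exceeds the reserve.
Price = max(second-highest bid, reserve) = max($170, $1235) = $1235.
Payoff = $2034 − $1235 = $799.

$799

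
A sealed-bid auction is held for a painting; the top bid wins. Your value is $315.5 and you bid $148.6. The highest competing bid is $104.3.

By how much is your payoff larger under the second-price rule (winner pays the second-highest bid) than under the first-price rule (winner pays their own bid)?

$44.3

You have the highest bid, so you win under either rule.
Second-price: pay $104.3 → payoff $211.2.
First-price: pay your own bid $148.6 → payoff $166.9.
Difference = $211.2 − ($166.9) = $44.3.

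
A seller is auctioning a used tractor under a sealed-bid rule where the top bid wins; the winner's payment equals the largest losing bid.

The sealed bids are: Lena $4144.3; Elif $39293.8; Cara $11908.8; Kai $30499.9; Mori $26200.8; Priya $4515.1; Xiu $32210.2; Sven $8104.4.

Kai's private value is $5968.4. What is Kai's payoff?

$0

Highest bid: Elif at $39293.8, so Elif wins.
Second-highest bid: Xiu at $32210.2 — that is the price the winner pays.
Kai did not win, so Kai pays nothing and receives nothing: payoff $0.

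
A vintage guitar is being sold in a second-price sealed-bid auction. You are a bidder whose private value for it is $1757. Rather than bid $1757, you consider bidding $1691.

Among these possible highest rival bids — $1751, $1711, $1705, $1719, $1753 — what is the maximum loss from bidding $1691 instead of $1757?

$1751: truthful gives $6, deviation gives $0 → loss $6.
$1711: truthful gives $46, deviation gives $0 → loss $46.
$1705: truthful gives $52, deviation gives $0 → loss $52.
$1719: truthful gives $38, deviation gives $0 → loss $38.
$1753: truthful gives $4, deviation gives $0 → loss $4.
Maximum loss: $52.

$52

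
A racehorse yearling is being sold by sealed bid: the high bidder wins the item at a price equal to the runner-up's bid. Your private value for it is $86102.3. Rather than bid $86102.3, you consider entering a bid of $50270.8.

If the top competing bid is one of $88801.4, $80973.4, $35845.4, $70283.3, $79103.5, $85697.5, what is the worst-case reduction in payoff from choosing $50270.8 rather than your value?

$88801.4: same outcome either way → loss $0.
$80973.4: truthful gives $5128.9, deviation gives $0 → loss $5128.9.
$35845.4: same outcome either way → loss $0.
$70283.3: truthful gives $15819, deviation gives $0 → loss $15819.
$79103.5: truthful gives $6998.8, deviation gives $0 → loss $6998.8.
$85697.5: truthful gives $404.8, deviation gives $0 → loss $404.8.
Maximum loss: $15819.

$15819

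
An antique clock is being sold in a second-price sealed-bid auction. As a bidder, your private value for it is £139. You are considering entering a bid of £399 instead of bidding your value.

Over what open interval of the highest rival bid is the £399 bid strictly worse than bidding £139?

If the competing bid is below £139, both bids win at the same price — no difference.
If it is above £399, both bids lose — no difference.
If it lies strictly between £139 and £399, bidding your value loses (payoff 0) while bidding £399 wins at a price above your value (payoff negative).
So the deviation strictly hurts on the open interval (£139, £399).
Because the price is fixed by the runner-up's bid, deviating from your value can only change a good outcome into a bad one — never the reverse.

(£139, £399)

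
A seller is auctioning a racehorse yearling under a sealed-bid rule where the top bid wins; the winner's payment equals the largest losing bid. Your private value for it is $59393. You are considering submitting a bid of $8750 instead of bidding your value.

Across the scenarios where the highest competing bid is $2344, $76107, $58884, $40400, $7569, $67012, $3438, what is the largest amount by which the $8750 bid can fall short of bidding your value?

$18993

$2344: same outcome either way → loss $0.
$76107: same outcome either way → loss $0.
$58884: truthful gives $509, deviation gives $0 → loss $509.
$40400: truthful gives $18993, deviation gives $0 → loss $18993.
$7569: same outcome either way → loss $0.
$67012: same outcome either way → loss $0.
$3438: same outcome either way → loss $0.
Maximum loss: $18993.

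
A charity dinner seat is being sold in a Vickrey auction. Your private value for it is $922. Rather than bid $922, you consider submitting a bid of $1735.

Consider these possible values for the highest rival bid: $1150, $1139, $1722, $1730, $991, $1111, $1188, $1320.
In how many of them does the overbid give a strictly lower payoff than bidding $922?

The deviation hurts exactly when the highest competing bid lies strictly between $922 and $1735 — overbidding then wins at a price above your value.
$1150: inside the interval → strictly worse (loss $228).
$1139: inside the interval → strictly worse (loss $217).
$1722: inside the interval → strictly worse (loss $800).
$1730: inside the interval → strictly worse (loss $808).
$991: inside the interval → strictly worse (loss $69).
$1111: inside the interval → strictly worse (loss $189).
$1188: inside the interval → strictly worse (loss $266).
$1320: inside the interval → strictly worse (loss $398).
Count: 8.

8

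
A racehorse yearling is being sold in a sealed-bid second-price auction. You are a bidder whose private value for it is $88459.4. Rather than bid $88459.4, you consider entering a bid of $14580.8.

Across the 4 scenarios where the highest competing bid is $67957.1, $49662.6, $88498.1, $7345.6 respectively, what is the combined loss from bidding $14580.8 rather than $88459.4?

The deviation costs you only when the competing bid falls strictly between $14580.8 and $88459.4; elsewhere both bids give the same outcome.
$67957.1: truthful payoff $20502.3, deviation payoff $0 → loss $20502.3.
$49662.6: truthful payoff $38796.8, deviation payoff $0 → loss $38796.8.
$88498.1: outcomes coincide → loss $0.
$7345.6: outcomes coincide → loss $0.
Total loss = $20502.3 + $38796.8 = $59299.1.

$59299.1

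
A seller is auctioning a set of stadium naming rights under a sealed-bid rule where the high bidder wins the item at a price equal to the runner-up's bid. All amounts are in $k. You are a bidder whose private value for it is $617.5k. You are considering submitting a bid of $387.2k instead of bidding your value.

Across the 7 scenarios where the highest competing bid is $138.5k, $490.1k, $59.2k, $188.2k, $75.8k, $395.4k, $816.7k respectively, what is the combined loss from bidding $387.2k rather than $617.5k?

$349.5k

The deviation costs you only when the competing bid falls strictly between $387.2k and $617.5k; elsewhere both bids give the same outcome.
$138.5k: outcomes coincide → loss $0k.
$490.1k: truthful payoff $127.4k, deviation payoff $0k → loss $127.4k.
$59.2k: outcomes coincide → loss $0k.
$188.2k: outcomes coincide → loss $0k.
$75.8k: outcomes coincide → loss $0k.
$395.4k: truthful payoff $222.1k, deviation payoff $0k → loss $222.1k.
$816.7k: outcomes coincide → loss $0k.
Total loss = $127.4k + $222.1k = $349.5k.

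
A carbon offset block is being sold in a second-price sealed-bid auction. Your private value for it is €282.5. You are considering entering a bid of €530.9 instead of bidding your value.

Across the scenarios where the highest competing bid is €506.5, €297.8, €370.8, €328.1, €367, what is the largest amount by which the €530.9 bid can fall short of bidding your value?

€224

€506.5: truthful gives €0, deviation gives −€224 → loss €224.
€297.8: truthful gives €0, deviation gives −€15.3 → loss €15.3.
€370.8: truthful gives €0, deviation gives −€88.3 → loss €88.3.
€328.1: truthful gives €0, deviation gives −€45.6 → loss €45.6.
€367: truthful gives €0, deviation gives −€84.5 → loss €84.5.
Maximum loss: €224.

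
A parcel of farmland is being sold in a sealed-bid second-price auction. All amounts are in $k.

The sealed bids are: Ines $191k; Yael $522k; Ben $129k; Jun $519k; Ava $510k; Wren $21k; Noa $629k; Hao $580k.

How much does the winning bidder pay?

$580k

Highest bid: Noa at $629k, so Noa wins.
Second-highest bid: Hao at $580k — that is the price the winner pays.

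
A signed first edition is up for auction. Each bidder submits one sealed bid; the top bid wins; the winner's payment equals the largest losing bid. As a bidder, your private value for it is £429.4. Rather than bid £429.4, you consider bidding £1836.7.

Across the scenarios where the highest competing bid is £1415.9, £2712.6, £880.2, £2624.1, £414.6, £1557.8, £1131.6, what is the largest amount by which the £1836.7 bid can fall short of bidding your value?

£1128.4

£1415.9: truthful gives £0, deviation gives −£986.5 → loss £986.5.
£2712.6: same outcome either way → loss £0.
£880.2: truthful gives £0, deviation gives −£450.8 → loss £450.8.
£2624.1: same outcome either way → loss £0.
£414.6: same outcome either way → loss £0.
£1557.8: truthful gives £0, deviation gives −£1128.4 → loss £1128.4.
£1131.6: truthful gives £0, deviation gives −£702.2 → loss £702.2.
Maximum loss: £1128.4.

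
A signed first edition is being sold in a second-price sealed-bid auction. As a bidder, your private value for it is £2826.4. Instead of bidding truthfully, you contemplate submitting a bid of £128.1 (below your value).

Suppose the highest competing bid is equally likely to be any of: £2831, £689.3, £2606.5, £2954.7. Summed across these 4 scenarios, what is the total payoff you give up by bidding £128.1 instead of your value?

The deviation costs you only when the competing bid falls strictly between £128.1 and £2826.4; elsewhere both bids give the same outcome.
£2831: outcomes coincide → loss £0.
£689.3: truthful payoff £2137.1, deviation payoff £0 → loss £2137.1.
£2606.5: truthful payoff £219.9, deviation payoff £0 → loss £219.9.
£2954.7: outcomes coincide → loss £0.
Total loss = £2137.1 + £219.9 = £2357.
Because the price is fixed by the runner-up's bid, deviating from your value can only change a good outcome into a bad one — never the reverse.

£2357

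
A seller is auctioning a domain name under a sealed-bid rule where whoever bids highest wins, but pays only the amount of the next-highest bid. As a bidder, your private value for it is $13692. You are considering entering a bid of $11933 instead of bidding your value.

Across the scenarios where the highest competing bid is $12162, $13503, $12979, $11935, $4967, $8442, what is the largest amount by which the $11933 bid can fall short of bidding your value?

$12162: truthful gives $1530, deviation gives $0 → loss $1530.
$13503: truthful gives $189, deviation gives $0 → loss $189.
$12979: truthful gives $713, deviation gives $0 → loss $713.
$11935: truthful gives $1757, deviation gives $0 → loss $1757.
$4967: same outcome either way → loss $0.
$8442: same outcome either way → loss $0.
Maximum loss: $1757.

$1757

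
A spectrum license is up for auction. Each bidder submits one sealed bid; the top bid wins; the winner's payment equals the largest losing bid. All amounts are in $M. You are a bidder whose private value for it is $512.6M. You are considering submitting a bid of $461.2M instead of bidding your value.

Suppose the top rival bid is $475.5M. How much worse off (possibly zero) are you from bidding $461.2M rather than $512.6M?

Bidding your value $512.6M: you win (since $512.6M > $475.5M) and pay $475.5M. Payoff $37.1M.
Bidding $461.2M: you lose. Payoff $0M.
The competing bid $475.5M lies between your shaded bid and your value, so underbidding forfeits an item you could have won at a profitable price.
Loss from deviating = $37.1M − ($0M) = $37.1M.
Truthful bidding weakly dominates here: raising your bid can only win items priced above your value, and lowering it can only forfeit items priced below.

$37.1M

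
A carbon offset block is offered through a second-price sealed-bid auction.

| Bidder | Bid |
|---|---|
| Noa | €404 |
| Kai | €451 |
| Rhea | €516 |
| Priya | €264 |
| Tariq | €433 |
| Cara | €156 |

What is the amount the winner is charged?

€451

Highest bid: Rhea at €516, so Rhea wins.
Second-highest bid: Kai at €451 — that is the price the winner pays.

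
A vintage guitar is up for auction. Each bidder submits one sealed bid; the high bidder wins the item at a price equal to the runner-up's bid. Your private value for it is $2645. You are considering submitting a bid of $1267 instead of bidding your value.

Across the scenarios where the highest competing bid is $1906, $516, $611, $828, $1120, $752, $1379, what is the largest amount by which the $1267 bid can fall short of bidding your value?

$1266

$1906: truthful gives $739, deviation gives $0 → loss $739.
$516: same outcome either way → loss $0.
$611: same outcome either way → loss $0.
$828: same outcome either way → loss $0.
$1120: same outcome either way → loss $0.
$752: same outcome either way → loss $0.
$1379: truthful gives $1266, deviation gives $0 → loss $1266.
Maximum loss: $1266.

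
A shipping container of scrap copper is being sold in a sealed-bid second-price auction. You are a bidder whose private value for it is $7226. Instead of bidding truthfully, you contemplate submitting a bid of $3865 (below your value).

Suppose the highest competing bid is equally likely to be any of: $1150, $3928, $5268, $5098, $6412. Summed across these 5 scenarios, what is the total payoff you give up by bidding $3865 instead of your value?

$8198

The deviation costs you only when the competing bid falls strictly between $3865 and $7226; elsewhere both bids give the same outcome.
$1150: outcomes coincide → loss $0.
$3928: truthful payoff $3298, deviation payoff $0 → loss $3298.
$5268: truthful payoff $1958, deviation payoff $0 → loss $1958.
$5098: truthful payoff $2128, deviation payoff $0 → loss $2128.
$6412: truthful payoff $814, deviation payoff $0 → loss $814.
Total loss = $3298 + $1958 + $2128 + $814 = $8198.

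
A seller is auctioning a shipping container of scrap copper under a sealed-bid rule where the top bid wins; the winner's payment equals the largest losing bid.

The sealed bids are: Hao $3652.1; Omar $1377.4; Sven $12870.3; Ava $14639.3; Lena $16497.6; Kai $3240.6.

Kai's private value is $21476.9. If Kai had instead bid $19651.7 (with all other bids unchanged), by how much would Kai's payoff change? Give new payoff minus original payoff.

The highest bid among the other bidders is $16497.6; Kai's bid doesn't change that.
Original bid $3240.6: Kai is not highest (top rival bid is $16497.6); payoff $0.
Alternative bid $19651.7: Kai is highest, pays the top rival bid $16497.6; payoff $21476.9 − $16497.6 = $4979.3.
Change in payoff = $4979.3 − ($0) = $4979.3.

$4979.3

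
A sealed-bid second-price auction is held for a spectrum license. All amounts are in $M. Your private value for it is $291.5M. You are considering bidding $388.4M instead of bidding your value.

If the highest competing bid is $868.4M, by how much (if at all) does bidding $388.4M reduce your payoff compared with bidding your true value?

Bidding your value $291.5M: you lose (since $291.5M < $868.4M). Payoff $0M.
Bidding $388.4M: you lose. Payoff $0M.
Difference = $0M − $0M = $0M; both bids lead to the same outcome because the competing bid is above both your value and your alternative bid.

$0M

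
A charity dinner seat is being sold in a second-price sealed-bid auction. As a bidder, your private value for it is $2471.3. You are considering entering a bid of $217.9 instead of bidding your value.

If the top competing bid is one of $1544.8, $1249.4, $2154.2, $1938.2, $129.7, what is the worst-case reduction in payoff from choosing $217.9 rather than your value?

$1221.9

$1544.8: truthful gives $926.5, deviation gives $0 → loss $926.5.
$1249.4: truthful gives $1221.9, deviation gives $0 → loss $1221.9.
$2154.2: truthful gives $317.1, deviation gives $0 → loss $317.1.
$1938.2: truthful gives $533.1, deviation gives $0 → loss $533.1.
$129.7: same outcome either way → loss $0.
Maximum loss: $1221.9.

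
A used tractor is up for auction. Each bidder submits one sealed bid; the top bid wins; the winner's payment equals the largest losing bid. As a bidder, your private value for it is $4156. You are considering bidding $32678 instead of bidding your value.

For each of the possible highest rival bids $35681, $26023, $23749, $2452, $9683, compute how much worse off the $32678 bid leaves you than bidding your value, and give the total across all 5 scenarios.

$46987

The deviation costs you only when the competing bid falls strictly between $4156 and $32678; elsewhere both bids give the same outcome.
$35681: outcomes coincide → loss $0.
$26023: truthful payoff $0, deviation payoff −$21867 → loss $21867.
$23749: truthful payoff $0, deviation payoff −$19593 → loss $19593.
$2452: outcomes coincide → loss $0.
$9683: truthful payoff $0, deviation payoff −$5527 → loss $5527.
Total loss = $21867 + $19593 + $5527 = $46987.
Truthful bidding weakly dominates here: raising your bid can only win items priced above your value, and lowering it can only forfeit items priced below.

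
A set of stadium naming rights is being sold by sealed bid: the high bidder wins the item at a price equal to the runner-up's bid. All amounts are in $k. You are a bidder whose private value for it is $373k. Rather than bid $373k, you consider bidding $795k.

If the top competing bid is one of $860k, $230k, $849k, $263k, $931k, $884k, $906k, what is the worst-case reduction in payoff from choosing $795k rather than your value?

$0k

$860k: same outcome either way → loss $0k.
$230k: same outcome either way → loss $0k.
$849k: same outcome either way → loss $0k.
$263k: same outcome either way → loss $0k.
$931k: same outcome either way → loss $0k.
$884k: same outcome either way → loss $0k.
$906k: same outcome either way → loss $0k.
Maximum loss: $0k.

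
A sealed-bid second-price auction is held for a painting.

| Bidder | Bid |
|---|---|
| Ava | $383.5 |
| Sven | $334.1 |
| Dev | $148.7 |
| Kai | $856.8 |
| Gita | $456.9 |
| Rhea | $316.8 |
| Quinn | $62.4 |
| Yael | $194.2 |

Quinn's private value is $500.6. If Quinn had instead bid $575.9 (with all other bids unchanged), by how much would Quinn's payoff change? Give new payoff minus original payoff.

The highest bid among the other bidders is $856.8; Quinn's bid doesn't change that.
Original bid $62.4: Quinn is not highest (top rival bid is $856.8); payoff $0.
Alternative bid $575.9: Quinn is not highest (top rival bid is $856.8); payoff $0.
Change in payoff = $0 − ($0) = $0.

$0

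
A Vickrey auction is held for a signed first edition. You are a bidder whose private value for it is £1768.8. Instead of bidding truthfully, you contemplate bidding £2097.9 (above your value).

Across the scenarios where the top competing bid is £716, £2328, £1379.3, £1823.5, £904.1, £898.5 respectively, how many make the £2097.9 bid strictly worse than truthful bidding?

The deviation hurts exactly when the highest competing bid lies strictly between £1768.8 and £2097.9 — overbidding then wins at a price above your value.
£716: below both → same outcome either way.
£2328: above both → same outcome either way.
£1379.3: below both → same outcome either way.
£1823.5: inside the interval → strictly worse (loss £54.7).
£904.1: below both → same outcome either way.
£898.5: below both → same outcome either way.
Count: 1.

1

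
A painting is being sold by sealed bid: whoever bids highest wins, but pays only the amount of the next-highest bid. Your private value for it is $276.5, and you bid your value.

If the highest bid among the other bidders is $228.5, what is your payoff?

Your bid $276.5 exceeds the highest competing bid $228.5, so you win.
In a second-price auction the winner pays the second-highest bid, $228.5.
Payoff = value − price = $276.5 − $228.5 = $48.

$48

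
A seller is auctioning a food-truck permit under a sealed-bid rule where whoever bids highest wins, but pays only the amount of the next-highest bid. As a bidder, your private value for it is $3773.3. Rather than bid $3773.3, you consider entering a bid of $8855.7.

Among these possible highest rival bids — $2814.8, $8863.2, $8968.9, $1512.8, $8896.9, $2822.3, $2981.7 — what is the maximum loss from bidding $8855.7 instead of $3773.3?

$2814.8: same outcome either way → loss $0.
$8863.2: same outcome either way → loss $0.
$8968.9: same outcome either way → loss $0.
$1512.8: same outcome either way → loss $0.
$8896.9: same outcome either way → loss $0.
$2822.3: same outcome either way → loss $0.
$2981.7: same outcome either way → loss $0.
Maximum loss: $0.

$0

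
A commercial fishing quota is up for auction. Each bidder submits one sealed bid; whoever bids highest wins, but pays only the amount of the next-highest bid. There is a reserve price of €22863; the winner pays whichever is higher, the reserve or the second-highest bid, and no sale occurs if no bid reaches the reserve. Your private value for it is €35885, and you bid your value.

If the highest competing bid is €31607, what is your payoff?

€4278

Your bid €35885 is the highest and exceeds the reserve.
Price = max(second-highest bid, reserve) = max(€31607, €22863) = €31607.
Payoff = €35885 − €31607 = €4278.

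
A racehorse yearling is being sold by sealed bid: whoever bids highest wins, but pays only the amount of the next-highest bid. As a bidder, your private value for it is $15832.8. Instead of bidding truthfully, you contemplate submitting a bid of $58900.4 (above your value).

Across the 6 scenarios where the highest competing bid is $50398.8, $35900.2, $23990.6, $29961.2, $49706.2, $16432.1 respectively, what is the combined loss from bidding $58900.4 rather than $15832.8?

$111392.3

The deviation costs you only when the competing bid falls strictly between $15832.8 and $58900.4; elsewhere both bids give the same outcome.
$50398.8: truthful payoff $0, deviation payoff −$34566 → loss $34566.
$35900.2: truthful payoff $0, deviation payoff −$20067.4 → loss $20067.4.
$23990.6: truthful payoff $0, deviation payoff −$8157.8 → loss $8157.8.
$29961.2: truthful payoff $0, deviation payoff −$14128.4 → loss $14128.4.
$49706.2: truthful payoff $0, deviation payoff −$33873.4 → loss $33873.4.
$16432.1: truthful payoff $0, deviation payoff −$599.3 → loss $599.3.
Total loss = $34566 + $20067.4 + $8157.8 + $14128.4 + $33873.4 + $599.3 = $111392.3.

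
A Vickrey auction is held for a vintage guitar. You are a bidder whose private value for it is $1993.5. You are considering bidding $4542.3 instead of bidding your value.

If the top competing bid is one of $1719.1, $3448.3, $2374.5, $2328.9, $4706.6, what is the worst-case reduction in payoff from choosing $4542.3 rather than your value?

$1719.1: same outcome either way → loss $0.
$3448.3: truthful gives $0, deviation gives −$1454.8 → loss $1454.8.
$2374.5: truthful gives $0, deviation gives −$381 → loss $381.
$2328.9: truthful gives $0, deviation gives −$335.4 → loss $335.4.
$4706.6: same outcome either way → loss $0.
Maximum loss: $1454.8.

$1454.8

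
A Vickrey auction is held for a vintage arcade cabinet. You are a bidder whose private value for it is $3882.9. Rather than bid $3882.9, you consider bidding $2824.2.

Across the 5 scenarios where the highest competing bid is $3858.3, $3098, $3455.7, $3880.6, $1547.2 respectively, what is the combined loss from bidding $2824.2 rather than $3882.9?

$1239

The deviation costs you only when the competing bid falls strictly between $2824.2 and $3882.9; elsewhere both bids give the same outcome.
$3858.3: truthful payoff $24.6, deviation payoff $0 → loss $24.6.
$3098: truthful payoff $784.9, deviation payoff $0 → loss $784.9.
$3455.7: truthful payoff $427.2, deviation payoff $0 → loss $427.2.
$3880.6: truthful payoff $2.3, deviation payoff $0 → loss $2.3.
$1547.2: outcomes coincide → loss $0.
Total loss = $24.6 + $784.9 + $427.2 + $2.3 = $1239.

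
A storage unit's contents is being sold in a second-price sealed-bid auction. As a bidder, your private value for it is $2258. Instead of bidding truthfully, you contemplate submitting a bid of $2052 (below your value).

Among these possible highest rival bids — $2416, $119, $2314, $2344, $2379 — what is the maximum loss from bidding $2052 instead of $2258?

$0

$2416: same outcome either way → loss $0.
$119: same outcome either way → loss $0.
$2314: same outcome either way → loss $0.
$2344: same outcome either way → loss $0.
$2379: same outcome either way → loss $0.
Maximum loss: $0.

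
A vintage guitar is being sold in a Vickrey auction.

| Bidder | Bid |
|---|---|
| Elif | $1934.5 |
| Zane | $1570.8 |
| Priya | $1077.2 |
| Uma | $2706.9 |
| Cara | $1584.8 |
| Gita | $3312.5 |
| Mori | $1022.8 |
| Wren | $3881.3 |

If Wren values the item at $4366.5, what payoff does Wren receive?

Highest bid: Wren at $3881.3, so Wren wins.
Second-highest bid: Gita at $3312.5 — that is the price the winner pays.
Wren's payoff = value − price = $4366.5 − $3312.5 = $1054.

$1054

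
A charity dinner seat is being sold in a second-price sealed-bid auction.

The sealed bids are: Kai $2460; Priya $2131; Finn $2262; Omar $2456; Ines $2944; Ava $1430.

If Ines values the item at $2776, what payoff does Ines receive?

$316

Highest bid: Ines at $2944, so Ines wins.
Second-highest bid: Kai at $2460 — that is the price the winner pays.
Ines's payoff = value − price = $2776 − $2460 = $316.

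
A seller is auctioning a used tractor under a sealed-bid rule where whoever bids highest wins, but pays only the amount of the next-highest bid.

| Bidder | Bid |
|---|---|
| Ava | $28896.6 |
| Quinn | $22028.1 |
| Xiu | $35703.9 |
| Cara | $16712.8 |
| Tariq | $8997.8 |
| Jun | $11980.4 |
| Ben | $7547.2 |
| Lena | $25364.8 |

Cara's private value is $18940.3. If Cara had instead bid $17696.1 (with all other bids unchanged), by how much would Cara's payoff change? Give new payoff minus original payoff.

$0

The highest bid among the other bidders is $35703.9; Cara's bid doesn't change that.
Original bid $16712.8: Cara is not highest (top rival bid is $35703.9); payoff $0.
Alternative bid $17696.1: Cara is not highest (top rival bid is $35703.9); payoff $0.
Change in payoff = $0 − ($0) = $0.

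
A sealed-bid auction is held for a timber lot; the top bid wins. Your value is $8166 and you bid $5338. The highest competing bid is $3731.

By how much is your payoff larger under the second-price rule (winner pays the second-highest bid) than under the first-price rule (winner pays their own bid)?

You have the highest bid, so you win under either rule.
Second-price: pay $3731 → payoff $4435.
First-price: pay your own bid $5338 → payoff $2828.
Difference = $4435 − ($2828) = $1607.

$1607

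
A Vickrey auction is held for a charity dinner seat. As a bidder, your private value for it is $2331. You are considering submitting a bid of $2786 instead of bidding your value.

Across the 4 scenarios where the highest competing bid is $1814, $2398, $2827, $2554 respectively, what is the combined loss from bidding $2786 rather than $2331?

The deviation costs you only when the competing bid falls strictly between $2331 and $2786; elsewhere both bids give the same outcome.
$1814: outcomes coincide → loss $0.
$2398: truthful payoff $0, deviation payoff −$67 → loss $67.
$2827: outcomes coincide → loss $0.
$2554: truthful payoff $0, deviation payoff −$223 → loss $223.
Total loss = $67 + $223 = $290.
In a second-price auction your bid sets only whether you win, not what you pay, so bidding your true value is weakly dominant.

$290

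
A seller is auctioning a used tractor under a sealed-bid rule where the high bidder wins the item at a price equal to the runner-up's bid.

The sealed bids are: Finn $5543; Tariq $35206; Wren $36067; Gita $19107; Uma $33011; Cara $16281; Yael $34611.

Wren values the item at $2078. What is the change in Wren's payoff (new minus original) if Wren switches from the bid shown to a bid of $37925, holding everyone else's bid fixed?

$0

The highest bid among the other bidders is $35206; Wren's bid doesn't change that.
Original bid $36067: Wren is highest, pays the top rival bid $35206; payoff $2078 − $35206 = −$33128.
Alternative bid $37925: Wren is highest, pays the top rival bid $35206; payoff $2078 − $35206 = −$33128.
Change in payoff = −$33128 − (−$33128) = $0.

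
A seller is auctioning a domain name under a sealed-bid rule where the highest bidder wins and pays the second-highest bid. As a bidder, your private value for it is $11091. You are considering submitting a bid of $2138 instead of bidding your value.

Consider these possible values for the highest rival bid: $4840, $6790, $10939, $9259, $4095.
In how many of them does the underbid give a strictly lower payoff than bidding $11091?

5

The deviation hurts exactly when the highest competing bid lies strictly between $2138 and $11091 — underbidding then forfeits a profitable win.
$4840: inside the interval → strictly worse (loss $6251).
$6790: inside the interval → strictly worse (loss $4301).
$10939: inside the interval → strictly worse (loss $152).
$9259: inside the interval → strictly worse (loss $1832).
$4095: inside the interval → strictly worse (loss $6996).
Count: 5.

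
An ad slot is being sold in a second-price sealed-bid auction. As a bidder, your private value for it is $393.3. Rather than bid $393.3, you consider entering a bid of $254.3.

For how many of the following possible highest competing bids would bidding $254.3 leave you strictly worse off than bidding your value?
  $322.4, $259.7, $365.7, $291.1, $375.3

The deviation hurts exactly when the highest competing bid lies strictly between $254.3 and $393.3 — underbidding then forfeits a profitable win.
$322.4: inside the interval → strictly worse (loss $70.9).
$259.7: inside the interval → strictly worse (loss $133.6).
$365.7: inside the interval → strictly worse (loss $27.6).
$291.1: inside the interval → strictly worse (loss $102.2).
$375.3: inside the interval → strictly worse (loss $18).
Count: 5.

5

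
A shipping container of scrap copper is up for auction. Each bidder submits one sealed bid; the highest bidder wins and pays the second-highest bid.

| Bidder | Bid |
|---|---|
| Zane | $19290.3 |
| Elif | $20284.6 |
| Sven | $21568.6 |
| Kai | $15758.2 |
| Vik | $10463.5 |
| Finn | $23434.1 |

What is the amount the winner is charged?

$21568.6

Highest bid: Finn at $23434.1, so Finn wins.
Second-highest bid: Sven at $21568.6 — that is the price the winner pays.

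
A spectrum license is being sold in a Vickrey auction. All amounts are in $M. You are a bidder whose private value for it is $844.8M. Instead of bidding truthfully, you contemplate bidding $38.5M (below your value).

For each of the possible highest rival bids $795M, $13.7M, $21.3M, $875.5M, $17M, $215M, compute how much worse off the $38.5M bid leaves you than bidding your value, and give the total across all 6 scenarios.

$679.6M

The deviation costs you only when the competing bid falls strictly between $38.5M and $844.8M; elsewhere both bids give the same outcome.
$795M: truthful payoff $49.8M, deviation payoff $0M → loss $49.8M.
$13.7M: outcomes coincide → loss $0M.
$21.3M: outcomes coincide → loss $0M.
$875.5M: outcomes coincide → loss $0M.
$17M: outcomes coincide → loss $0M.
$215M: truthful payoff $629.8M, deviation payoff $0M → loss $629.8M.
Total loss = $49.8M + $629.8M = $679.6M.
Because the price is fixed by the runner-up's bid, deviating from your value can only change a good outcome into a bad one — never the reverse.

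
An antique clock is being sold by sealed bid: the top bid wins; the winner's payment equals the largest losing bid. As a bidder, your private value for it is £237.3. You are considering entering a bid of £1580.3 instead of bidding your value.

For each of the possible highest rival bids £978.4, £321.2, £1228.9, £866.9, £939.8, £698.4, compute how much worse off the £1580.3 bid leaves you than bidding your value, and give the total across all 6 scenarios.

The deviation costs you only when the competing bid falls strictly between £237.3 and £1580.3; elsewhere both bids give the same outcome.
£978.4: truthful payoff £0, deviation payoff −£741.1 → loss £741.1.
£321.2: truthful payoff £0, deviation payoff −£83.9 → loss £83.9.
£1228.9: truthful payoff £0, deviation payoff −£991.6 → loss £991.6.
£866.9: truthful payoff £0, deviation payoff −£629.6 → loss £629.6.
£939.8: truthful payoff £0, deviation payoff −£702.5 → loss £702.5.
£698.4: truthful payoff £0, deviation payoff −£461.1 → loss £461.1.
Total loss = £741.1 + £83.9 + £991.6 + £629.6 + £702.5 + £461.1 = £3609.8.

£3609.8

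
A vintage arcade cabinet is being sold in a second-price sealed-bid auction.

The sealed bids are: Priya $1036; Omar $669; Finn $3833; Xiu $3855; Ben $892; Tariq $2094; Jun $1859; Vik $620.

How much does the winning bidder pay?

$3833

Highest bid: Xiu at $3855, so Xiu wins.
Second-highest bid: Finn at $3833 — that is the price the winner pays.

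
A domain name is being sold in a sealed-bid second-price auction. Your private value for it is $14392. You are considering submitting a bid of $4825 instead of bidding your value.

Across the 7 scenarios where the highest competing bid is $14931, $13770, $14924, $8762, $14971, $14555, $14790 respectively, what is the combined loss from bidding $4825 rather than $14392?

The deviation costs you only when the competing bid falls strictly between $4825 and $14392; elsewhere both bids give the same outcome.
$14931: outcomes coincide → loss $0.
$13770: truthful payoff $622, deviation payoff $0 → loss $622.
$14924: outcomes coincide → loss $0.
$8762: truthful payoff $5630, deviation payoff $0 → loss $5630.
$14971: outcomes coincide → loss $0.
$14555: outcomes coincide → loss $0.
$14790: outcomes coincide → loss $0.
Total loss = $622 + $5630 = $6252.

$6252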